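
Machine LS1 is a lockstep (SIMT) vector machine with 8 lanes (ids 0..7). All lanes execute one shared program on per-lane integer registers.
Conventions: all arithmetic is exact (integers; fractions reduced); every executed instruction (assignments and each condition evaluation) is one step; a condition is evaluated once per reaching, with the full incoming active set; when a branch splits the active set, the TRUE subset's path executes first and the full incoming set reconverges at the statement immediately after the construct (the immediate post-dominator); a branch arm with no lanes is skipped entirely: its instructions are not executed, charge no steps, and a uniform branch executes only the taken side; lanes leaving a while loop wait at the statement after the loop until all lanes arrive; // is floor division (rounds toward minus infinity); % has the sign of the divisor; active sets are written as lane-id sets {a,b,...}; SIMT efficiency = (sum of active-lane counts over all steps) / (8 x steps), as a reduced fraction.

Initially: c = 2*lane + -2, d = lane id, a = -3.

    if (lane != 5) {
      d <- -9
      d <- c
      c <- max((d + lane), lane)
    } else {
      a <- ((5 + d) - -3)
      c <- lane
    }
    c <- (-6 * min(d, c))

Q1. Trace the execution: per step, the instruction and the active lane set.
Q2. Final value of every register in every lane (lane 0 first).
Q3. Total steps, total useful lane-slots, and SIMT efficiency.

step 0: eval (lane != 5)             {0,1,2,3,4,5,6,7}
step 1: d <- -9                      {0,1,2,3,4,6,7}
step 2: d <- c                       {0,1,2,3,4,6,7}
step 3: c <- max((d + lane), lane)   {0,1,2,3,4,6,7}
step 4: a <- ((5 + d) - -3)          {5}
step 5: c <- lane                    {5}
step 6: c <- (-6 * min(d, c))        {0,1,2,3,4,5,6,7}

Answer: 7 steps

c: 12,0,-12,-24,-36,-30,-60,-72
d: -2,0,2,4,6,5,10,12
a: -3,-3,-3,-3,-3,13,-3,-3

steps = 7; useful = 39; efficiency = 39/56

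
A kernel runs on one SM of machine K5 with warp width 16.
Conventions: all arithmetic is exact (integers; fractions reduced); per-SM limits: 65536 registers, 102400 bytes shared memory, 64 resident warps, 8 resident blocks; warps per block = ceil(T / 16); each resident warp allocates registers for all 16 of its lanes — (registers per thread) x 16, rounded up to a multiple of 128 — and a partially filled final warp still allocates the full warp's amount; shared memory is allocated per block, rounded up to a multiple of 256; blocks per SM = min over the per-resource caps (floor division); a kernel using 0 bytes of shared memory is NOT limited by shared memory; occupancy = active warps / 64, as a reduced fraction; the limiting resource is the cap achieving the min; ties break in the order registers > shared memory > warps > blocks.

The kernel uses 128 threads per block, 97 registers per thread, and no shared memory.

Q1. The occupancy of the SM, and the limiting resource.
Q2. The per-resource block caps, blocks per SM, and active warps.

Answer: occupancy 1/2, limited by registers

registers: 4 blocks
shared memory: no limit (kernel uses none)
warps: 8 blocks
blocks: 8 blocks

Answer: 4 blocks, 32 active warps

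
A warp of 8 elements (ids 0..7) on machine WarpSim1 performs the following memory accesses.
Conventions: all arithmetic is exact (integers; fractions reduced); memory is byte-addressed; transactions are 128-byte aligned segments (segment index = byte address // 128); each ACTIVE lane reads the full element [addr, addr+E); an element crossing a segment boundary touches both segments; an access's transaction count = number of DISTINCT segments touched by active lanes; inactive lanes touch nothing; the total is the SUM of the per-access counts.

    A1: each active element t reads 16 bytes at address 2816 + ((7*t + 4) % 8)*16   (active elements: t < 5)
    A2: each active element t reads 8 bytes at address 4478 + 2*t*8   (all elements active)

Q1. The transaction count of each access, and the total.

A1: 1 transaction
A2: 2 transactions

Answer: 1,2; total 3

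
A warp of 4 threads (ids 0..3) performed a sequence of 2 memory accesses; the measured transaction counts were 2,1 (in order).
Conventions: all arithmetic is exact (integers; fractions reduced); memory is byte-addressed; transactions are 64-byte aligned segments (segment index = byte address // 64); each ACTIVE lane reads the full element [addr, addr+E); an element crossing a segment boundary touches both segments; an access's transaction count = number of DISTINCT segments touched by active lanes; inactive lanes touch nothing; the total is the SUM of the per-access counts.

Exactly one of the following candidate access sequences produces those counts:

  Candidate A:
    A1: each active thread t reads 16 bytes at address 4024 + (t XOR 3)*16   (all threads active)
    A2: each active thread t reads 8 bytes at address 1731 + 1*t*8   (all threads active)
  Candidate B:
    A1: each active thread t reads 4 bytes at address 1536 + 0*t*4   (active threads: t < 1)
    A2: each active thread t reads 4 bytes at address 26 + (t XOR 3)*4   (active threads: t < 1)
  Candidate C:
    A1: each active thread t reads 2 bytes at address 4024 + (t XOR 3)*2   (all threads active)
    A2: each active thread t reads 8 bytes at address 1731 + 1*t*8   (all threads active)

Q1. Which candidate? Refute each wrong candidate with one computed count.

B: A1 gives 1 transaction, not 2
C: A1 gives 1 transaction, not 2
A: all counts match (2,1)

Answer: A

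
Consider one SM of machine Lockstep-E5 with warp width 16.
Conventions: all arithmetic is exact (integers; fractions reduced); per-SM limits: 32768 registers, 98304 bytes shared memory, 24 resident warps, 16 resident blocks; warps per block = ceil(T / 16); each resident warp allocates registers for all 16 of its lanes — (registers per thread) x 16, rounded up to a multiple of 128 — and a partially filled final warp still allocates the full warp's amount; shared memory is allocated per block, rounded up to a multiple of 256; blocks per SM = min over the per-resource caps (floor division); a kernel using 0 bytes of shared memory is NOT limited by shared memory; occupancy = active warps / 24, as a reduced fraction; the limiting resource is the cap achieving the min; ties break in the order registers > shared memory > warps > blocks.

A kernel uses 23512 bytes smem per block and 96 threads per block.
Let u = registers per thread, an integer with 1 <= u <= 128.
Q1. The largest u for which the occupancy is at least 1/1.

Answer: u = 80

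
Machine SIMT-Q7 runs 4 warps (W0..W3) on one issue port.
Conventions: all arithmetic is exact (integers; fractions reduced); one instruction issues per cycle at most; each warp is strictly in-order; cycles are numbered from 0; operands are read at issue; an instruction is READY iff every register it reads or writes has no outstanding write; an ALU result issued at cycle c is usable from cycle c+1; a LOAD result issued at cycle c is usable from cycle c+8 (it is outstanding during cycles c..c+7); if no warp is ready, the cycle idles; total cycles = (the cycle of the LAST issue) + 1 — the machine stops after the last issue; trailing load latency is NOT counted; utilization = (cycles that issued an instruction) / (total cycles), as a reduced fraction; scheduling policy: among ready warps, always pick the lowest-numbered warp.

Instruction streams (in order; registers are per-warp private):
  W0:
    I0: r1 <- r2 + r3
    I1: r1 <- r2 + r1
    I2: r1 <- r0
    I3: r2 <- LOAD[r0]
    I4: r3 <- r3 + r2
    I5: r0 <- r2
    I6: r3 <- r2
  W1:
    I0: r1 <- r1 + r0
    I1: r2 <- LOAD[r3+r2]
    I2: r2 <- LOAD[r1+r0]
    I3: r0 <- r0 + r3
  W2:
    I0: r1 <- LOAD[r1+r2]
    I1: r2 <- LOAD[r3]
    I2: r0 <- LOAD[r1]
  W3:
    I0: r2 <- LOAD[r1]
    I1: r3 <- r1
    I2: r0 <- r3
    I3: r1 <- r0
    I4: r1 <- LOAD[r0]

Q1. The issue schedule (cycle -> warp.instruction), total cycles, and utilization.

cycle 0: W0.I0
cycle 1: W0.I1
cycle 2: W0.I2
cycle 3: W0.I3
cycle 4: W1.I0
cycle 5: W1.I1
cycle 6: W2.I0
cycle 7: W2.I1
cycle 8: W3.I0
cycle 9: W3.I1
cycle 10: W3.I2
cycle 11: W0.I4
cycle 12: W0.I5
cycle 13: W0.I6
cycle 14: W1.I2
cycle 15: W1.I3
cycle 16: W2.I2
cycle 17: W3.I3
cycle 18: W3.I4

Answer: 19 cycles, utilization 1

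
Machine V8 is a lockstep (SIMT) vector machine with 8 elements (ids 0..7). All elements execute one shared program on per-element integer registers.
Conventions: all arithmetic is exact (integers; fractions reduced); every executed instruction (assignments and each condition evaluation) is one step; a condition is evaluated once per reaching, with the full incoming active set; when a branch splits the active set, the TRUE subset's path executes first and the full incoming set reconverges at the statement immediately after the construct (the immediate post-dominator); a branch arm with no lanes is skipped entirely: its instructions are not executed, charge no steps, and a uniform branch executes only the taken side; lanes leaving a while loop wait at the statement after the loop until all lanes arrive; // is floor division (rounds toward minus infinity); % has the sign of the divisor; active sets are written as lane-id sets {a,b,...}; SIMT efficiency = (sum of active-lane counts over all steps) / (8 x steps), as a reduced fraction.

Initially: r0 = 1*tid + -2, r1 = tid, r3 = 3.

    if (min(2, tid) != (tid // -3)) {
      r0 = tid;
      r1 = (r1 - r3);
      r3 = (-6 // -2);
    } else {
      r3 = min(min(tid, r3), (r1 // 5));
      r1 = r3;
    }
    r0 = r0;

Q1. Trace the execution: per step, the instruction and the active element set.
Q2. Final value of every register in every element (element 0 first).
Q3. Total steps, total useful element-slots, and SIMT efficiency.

step 0: eval (min(2, tid) != (tid // -3)) {0,1,2,3,4,5,6,7}
step 1: r0 <- tid                    {1,2,3,4,5,6,7}
step 2: r1 <- (r1 - r3)              {1,2,3,4,5,6,7}
step 3: r3 <- (-6 // -2)             {1,2,3,4,5,6,7}
step 4: r3 <- min(min(tid, r3), (r1 // 5)) {0}
step 5: r1 <- r3                     {0}
step 6: r0 <- r0                     {0,1,2,3,4,5,6,7}

Answer: 7 steps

r0: -2,1,2,3,4,5,6,7
r1: 0,-2,-1,0,1,2,3,4
r3: 0,3,3,3,3,3,3,3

steps = 7; useful = 39; efficiency = 39/56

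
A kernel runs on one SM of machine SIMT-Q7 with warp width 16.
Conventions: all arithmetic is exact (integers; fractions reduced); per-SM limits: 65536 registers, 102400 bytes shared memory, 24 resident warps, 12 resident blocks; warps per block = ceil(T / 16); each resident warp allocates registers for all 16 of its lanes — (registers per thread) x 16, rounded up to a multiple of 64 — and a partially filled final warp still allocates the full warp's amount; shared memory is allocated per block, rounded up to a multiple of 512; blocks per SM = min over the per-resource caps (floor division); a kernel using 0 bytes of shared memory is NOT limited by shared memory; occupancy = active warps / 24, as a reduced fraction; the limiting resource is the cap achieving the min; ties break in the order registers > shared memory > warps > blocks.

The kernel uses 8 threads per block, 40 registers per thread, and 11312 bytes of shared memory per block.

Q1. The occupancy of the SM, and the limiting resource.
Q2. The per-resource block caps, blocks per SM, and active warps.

Answer: occupancy 1/3, limited by shared memory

registers: 102 blocks
shared memory: 8 blocks
warps: 24 blocks
blocks: 12 blocks

Answer: 8 blocks, 8 active warps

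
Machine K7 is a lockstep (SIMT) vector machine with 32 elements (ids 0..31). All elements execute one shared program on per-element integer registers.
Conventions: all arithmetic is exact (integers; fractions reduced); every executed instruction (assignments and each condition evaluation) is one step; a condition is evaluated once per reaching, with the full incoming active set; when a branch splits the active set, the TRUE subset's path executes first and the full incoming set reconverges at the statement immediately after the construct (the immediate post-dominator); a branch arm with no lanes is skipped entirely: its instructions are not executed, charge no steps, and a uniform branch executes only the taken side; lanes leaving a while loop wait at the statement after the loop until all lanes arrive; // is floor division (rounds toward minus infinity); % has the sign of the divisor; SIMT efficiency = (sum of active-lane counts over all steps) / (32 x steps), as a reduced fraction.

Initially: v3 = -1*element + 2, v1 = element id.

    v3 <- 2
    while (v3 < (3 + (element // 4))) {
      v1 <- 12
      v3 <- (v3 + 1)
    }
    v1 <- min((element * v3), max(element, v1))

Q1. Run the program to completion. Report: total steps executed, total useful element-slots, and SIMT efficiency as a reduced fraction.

Answer: 27 steps, 528 useful, 11/18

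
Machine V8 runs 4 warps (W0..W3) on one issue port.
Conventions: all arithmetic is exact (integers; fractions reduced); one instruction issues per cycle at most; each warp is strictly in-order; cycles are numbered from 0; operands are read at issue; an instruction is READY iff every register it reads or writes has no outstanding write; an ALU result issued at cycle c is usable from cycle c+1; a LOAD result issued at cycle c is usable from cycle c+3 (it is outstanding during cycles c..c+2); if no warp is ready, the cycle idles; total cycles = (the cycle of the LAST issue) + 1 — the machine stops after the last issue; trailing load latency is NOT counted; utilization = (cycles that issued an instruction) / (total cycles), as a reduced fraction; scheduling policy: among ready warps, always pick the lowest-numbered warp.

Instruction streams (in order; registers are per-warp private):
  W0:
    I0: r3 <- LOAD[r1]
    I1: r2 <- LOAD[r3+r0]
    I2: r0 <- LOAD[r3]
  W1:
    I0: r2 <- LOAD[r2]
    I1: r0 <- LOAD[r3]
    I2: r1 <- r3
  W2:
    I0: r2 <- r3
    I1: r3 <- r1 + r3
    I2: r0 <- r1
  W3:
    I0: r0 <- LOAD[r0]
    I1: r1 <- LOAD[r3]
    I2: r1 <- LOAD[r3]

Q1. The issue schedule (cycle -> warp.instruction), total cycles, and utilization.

cycle 0: W0.I0
cycle 1: W1.I0
cycle 2: W1.I1
cycle 3: W0.I1
cycle 4: W0.I2
cycle 5: W1.I2
cycle 6: W2.I0
cycle 7: W2.I1
cycle 8: W2.I2
cycle 9: W3.I0
cycle 10: W3.I1
cycle 11: idle
cycle 12: idle
cycle 13: W3.I2

Answer: 14 cycles, utilization 6/7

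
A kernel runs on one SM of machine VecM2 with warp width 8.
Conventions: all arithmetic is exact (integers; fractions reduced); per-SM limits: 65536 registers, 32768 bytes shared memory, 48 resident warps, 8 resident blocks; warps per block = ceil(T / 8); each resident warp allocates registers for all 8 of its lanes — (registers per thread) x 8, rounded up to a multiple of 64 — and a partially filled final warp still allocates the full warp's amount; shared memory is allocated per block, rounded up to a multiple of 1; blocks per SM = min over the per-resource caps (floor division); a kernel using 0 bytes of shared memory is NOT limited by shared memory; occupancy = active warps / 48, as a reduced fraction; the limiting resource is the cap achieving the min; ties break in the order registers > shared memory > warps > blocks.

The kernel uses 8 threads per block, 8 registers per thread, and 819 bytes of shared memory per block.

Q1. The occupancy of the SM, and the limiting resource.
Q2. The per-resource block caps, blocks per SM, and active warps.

Answer: occupancy 1/6, limited by blocks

registers: 1024 blocks
shared memory: 40 blocks
warps: 48 blocks
blocks: 8 blocks

Answer: 8 blocks, 8 active warps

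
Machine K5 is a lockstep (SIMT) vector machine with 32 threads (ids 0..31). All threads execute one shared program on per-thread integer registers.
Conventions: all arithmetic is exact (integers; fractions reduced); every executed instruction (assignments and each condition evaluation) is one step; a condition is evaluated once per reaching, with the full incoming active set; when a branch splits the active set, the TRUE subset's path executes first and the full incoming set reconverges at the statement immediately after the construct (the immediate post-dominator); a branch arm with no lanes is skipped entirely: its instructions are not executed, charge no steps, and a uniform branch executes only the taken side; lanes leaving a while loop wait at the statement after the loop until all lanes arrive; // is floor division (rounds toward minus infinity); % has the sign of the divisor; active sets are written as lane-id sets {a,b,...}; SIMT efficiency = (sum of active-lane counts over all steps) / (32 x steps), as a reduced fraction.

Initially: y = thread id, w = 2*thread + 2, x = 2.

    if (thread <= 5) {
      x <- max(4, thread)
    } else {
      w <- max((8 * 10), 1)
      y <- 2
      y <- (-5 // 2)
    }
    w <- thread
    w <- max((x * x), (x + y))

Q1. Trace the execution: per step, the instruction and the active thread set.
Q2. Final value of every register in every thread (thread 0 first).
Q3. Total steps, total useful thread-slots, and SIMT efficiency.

step 0: eval (thread <= 5)           {0,1,2,3,4,5,6,7,8,9,10,11,12,13,14,15,16,17,18,19,20,21,22,23,24,25,26,27,28,29,30,31}
step 1: x <- max(4, thread)          {0,1,2,3,4,5}
step 2: w <- max((8 * 10), 1)        {6,7,8,9,10,11,12,13,14,15,16,17,18,19,20,21,22,23,24,25,26,27,28,29,30,31}
step 3: y <- 2                       {6,7,8,9,10,11,12,13,14,15,16,17,18,19,20,21,22,23,24,25,26,27,28,29,30,31}
step 4: y <- (-5 // 2)               {6,7,8,9,10,11,12,13,14,15,16,17,18,19,20,21,22,23,24,25,26,27,28,29,30,31}
step 5: w <- thread                  {0,1,2,3,4,5,6,7,8,9,10,11,12,13,14,15,16,17,18,19,20,21,22,23,24,25,26,27,28,29,30,31}
step 6: w <- max((x * x), (x + y))   {0,1,2,3,4,5,6,7,8,9,10,11,12,13,14,15,16,17,18,19,20,21,22,23,24,25,26,27,28,29,30,31}

Answer: 7 steps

y: 0,1,2,3,4,5,-3,-3,-3,-3,-3,-3,-3,-3,-3,-3,-3,-3,-3,-3,-3,-3,-3,-3,-3,-3,-3,-3,-3,-3,-3,-3
w: 16,16,16,16,16,25,4,4,4,4,4,4,4,4,4,4,4,4,4,4,4,4,4,4,4,4,4,4,4,4,4,4
x: 4,4,4,4,4,5,2,2,2,2,2,2,2,2,2,2,2,2,2,2,2,2,2,2,2,2,2,2,2,2,2,2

steps = 7; useful = 180; efficiency = 180/224 = 45/56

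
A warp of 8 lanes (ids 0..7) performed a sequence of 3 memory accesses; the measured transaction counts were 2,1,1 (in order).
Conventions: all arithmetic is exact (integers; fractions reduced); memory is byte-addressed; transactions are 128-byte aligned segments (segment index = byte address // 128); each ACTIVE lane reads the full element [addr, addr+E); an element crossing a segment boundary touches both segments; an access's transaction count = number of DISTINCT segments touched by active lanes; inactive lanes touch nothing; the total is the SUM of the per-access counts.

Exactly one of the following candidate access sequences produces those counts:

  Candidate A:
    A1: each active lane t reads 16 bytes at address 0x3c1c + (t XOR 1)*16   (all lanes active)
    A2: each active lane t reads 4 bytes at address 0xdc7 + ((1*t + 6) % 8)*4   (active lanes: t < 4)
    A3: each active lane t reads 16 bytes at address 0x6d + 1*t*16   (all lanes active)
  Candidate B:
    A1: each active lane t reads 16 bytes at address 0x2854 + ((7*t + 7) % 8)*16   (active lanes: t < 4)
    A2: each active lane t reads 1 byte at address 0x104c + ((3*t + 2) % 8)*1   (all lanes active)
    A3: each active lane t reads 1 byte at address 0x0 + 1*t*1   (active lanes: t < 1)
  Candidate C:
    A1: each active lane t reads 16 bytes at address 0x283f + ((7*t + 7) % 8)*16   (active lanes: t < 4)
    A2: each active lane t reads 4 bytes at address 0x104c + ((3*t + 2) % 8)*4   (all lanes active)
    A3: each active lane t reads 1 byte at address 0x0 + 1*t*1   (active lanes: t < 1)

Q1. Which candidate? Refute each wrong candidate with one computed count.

A: A3 gives 2 transactions, not 1
B: A1 gives 1 transaction, not 2
C: all counts match (2,1,1)

Answer: C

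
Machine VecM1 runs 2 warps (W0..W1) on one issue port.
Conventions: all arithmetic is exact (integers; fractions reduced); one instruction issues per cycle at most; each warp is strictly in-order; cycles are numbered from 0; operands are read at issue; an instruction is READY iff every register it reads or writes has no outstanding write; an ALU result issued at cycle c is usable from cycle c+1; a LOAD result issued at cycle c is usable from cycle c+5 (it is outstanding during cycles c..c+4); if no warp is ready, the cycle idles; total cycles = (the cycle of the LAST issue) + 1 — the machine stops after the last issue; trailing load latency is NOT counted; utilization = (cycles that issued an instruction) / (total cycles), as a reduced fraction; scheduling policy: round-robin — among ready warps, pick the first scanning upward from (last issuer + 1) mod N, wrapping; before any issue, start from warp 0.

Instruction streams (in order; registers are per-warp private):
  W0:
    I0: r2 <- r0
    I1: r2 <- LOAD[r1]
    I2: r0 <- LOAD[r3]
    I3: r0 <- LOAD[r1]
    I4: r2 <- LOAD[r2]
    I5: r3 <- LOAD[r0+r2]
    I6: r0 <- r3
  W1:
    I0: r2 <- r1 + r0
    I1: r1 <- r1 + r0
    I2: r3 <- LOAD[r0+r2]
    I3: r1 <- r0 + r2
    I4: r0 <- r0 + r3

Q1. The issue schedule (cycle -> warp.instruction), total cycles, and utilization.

cycle 0: W0.I0
cycle 1: W1.I0
cycle 2: W0.I1
cycle 3: W1.I1
cycle 4: W0.I2
cycle 5: W1.I2
cycle 6: W1.I3
cycle 7: idle
cycle 8: idle
cycle 9: W0.I3
cycle 10: W1.I4
cycle 11: W0.I4
cycle 12: idle
cycle 13: idle
cycle 14: idle
cycle 15: idle
cycle 16: W0.I5
cycle 17: idle
cycle 18: idle
cycle 19: idle
cycle 20: idle
cycle 21: W0.I6

Answer: 22 cycles, utilization 6/11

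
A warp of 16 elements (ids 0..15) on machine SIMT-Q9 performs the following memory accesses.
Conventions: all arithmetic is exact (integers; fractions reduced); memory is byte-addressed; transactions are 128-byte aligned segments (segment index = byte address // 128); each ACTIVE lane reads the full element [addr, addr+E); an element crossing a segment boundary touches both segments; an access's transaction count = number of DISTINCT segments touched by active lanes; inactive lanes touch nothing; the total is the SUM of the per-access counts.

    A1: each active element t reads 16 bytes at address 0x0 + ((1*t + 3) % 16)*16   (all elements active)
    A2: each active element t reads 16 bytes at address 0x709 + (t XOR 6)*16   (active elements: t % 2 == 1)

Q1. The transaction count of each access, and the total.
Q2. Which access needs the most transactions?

A1: 2 transactions
A2: 3 transactions

Answer: 2,3; total 5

Answer: A2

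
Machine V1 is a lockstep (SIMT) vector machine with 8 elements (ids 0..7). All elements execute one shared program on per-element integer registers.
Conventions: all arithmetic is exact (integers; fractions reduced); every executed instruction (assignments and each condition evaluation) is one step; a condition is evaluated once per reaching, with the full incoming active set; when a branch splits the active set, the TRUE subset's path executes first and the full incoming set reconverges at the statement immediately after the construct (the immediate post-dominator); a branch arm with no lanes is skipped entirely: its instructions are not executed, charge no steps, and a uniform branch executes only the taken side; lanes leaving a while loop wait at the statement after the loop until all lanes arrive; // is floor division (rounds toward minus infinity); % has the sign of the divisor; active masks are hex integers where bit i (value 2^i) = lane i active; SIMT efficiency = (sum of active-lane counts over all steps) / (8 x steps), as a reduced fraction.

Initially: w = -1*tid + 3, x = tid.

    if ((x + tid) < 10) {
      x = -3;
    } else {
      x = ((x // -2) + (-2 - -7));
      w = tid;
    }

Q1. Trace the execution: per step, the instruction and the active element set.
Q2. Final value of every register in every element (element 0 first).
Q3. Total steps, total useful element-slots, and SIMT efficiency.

step 0: eval ((x + tid) < 10)        0xff
step 1: x <- -3                      0x1f
step 2: x <- ((x // -2) + (-2 - -7)) 0xe0
step 3: w <- tid                     0xe0

Answer: 4 steps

w: 3,2,1,0,-1,5,6,7
x: -3,-3,-3,-3,-3,2,2,1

steps = 4; useful = 19; efficiency = 19/32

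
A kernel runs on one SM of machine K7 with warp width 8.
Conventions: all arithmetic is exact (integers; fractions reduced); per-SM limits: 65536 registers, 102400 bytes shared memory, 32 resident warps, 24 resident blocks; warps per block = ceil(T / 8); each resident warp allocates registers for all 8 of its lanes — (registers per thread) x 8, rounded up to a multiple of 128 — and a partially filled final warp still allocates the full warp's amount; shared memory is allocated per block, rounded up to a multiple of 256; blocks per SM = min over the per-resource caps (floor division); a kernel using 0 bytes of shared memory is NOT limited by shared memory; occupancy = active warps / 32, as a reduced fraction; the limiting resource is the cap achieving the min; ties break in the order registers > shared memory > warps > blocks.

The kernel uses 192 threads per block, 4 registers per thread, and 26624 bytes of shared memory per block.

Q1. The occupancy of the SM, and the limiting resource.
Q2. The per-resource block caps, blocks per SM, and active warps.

Answer: occupancy 3/4, limited by warps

registers: 21 blocks
shared memory: 3 blocks
warps: 1 block
blocks: 24 blocks

Answer: 1 block, 24 active warps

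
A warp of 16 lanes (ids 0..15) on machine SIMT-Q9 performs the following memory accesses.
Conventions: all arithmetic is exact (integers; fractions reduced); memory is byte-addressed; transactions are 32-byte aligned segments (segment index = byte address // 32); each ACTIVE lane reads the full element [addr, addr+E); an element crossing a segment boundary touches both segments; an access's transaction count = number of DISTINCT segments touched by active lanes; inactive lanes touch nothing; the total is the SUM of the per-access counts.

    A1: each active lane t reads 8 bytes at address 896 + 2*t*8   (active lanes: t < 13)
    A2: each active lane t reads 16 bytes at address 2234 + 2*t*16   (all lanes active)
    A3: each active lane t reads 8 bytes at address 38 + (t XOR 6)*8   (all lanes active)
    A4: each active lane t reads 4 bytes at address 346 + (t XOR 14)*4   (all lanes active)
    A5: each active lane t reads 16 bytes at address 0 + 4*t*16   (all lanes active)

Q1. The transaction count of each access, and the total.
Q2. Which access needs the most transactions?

A1: 7 transactions
A2: 17 transactions
A3: 5 transactions
A4: 3 transactions
A5: 16 transactions

Answer: 7,17,5,3,16; total 48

Answer: A2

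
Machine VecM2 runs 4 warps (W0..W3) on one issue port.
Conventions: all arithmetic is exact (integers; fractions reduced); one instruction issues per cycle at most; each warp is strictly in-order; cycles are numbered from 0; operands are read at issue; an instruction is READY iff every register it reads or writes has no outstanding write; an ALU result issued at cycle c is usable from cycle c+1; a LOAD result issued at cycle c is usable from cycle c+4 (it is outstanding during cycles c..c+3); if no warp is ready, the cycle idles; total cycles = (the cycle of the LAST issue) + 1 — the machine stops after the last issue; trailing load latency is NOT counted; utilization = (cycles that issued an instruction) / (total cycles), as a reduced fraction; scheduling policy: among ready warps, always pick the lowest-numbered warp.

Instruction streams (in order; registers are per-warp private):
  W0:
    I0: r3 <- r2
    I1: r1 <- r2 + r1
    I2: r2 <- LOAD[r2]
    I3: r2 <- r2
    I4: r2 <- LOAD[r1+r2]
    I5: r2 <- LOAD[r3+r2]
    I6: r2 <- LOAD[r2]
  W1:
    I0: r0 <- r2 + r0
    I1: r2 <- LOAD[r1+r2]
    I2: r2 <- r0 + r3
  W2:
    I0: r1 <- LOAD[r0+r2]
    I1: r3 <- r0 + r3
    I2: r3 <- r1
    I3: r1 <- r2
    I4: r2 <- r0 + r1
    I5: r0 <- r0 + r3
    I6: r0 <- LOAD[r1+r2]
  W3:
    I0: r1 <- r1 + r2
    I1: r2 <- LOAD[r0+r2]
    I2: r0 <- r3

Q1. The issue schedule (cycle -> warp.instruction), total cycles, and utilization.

cycle 0: W0.I0
cycle 1: W0.I1
cycle 2: W0.I2
cycle 3: W1.I0
cycle 4: W1.I1
cycle 5: W2.I0
cycle 6: W0.I3
cycle 7: W0.I4
cycle 8: W1.I2
cycle 9: W2.I1
cycle 10: W2.I2
cycle 11: W0.I5
cycle 12: W2.I3
cycle 13: W2.I4
cycle 14: W2.I5
cycle 15: W0.I6
cycle 16: W2.I6
cycle 17: W3.I0
cycle 18: W3.I1
cycle 19: W3.I2

Answer: 20 cycles, utilization 1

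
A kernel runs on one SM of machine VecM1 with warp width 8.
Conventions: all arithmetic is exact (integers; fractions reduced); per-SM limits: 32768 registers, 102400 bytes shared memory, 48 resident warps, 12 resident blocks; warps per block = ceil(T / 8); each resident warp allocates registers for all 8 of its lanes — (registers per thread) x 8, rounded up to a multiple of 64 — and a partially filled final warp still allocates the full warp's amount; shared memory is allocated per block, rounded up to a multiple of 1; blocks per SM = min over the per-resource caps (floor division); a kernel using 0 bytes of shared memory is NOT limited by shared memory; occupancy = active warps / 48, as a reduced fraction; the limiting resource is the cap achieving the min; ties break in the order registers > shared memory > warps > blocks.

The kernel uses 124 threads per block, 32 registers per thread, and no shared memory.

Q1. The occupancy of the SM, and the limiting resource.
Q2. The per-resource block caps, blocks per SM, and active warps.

Answer: occupancy 1, limited by warps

registers: 8 blocks
shared memory: no limit (kernel uses none)
warps: 3 blocks
blocks: 12 blocks

Answer: 3 blocks, 48 active warps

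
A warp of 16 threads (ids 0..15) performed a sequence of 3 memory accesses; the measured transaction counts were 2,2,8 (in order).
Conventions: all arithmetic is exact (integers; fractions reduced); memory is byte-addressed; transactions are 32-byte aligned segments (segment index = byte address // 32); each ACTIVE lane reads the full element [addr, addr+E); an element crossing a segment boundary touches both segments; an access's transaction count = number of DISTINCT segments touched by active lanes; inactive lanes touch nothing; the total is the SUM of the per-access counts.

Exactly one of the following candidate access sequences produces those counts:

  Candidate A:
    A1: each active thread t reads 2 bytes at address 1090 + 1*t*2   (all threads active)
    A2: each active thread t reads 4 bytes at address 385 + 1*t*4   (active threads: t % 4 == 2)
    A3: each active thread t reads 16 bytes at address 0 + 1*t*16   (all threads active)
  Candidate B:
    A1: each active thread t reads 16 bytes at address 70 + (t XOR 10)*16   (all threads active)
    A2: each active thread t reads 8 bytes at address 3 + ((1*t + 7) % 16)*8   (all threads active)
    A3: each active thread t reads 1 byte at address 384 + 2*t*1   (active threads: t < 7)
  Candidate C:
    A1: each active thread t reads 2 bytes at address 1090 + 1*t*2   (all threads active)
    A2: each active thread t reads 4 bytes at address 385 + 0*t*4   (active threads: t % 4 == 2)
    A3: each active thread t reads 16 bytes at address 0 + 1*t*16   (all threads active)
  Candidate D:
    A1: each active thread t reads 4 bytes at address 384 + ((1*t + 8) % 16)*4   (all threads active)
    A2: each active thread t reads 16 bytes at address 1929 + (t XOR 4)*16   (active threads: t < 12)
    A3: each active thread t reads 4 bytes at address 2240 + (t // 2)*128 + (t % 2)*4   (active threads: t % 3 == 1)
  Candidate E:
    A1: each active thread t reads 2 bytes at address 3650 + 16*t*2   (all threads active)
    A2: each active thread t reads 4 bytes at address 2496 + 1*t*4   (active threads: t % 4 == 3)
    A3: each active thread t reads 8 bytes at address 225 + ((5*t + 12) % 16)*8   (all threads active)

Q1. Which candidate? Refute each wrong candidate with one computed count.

B: A1 gives 9 transactions, not 2
C: A2 gives 1 transaction, not 2
D: A2 gives 8 transactions, not 2
E: A1 gives 16 transactions, not 2
A: all counts match (2,2,8)

Answer: A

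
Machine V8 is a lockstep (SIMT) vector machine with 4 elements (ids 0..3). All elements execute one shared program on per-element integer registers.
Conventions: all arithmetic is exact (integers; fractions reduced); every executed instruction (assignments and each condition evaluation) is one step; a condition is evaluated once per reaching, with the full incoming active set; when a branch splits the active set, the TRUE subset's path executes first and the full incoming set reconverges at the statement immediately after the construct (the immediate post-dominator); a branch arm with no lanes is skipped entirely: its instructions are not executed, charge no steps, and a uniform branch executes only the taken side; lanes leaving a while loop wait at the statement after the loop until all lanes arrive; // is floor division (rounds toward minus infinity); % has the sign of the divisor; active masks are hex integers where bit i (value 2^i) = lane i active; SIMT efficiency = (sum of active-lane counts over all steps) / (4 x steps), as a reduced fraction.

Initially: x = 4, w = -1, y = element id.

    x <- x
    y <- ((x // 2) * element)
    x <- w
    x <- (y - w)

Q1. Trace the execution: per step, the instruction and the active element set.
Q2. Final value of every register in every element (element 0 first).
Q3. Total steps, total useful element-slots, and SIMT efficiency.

step 0: x <- x                       0xf
step 1: y <- ((x // 2) * element)    0xf
step 2: x <- w                       0xf
step 3: x <- (y - w)                 0xf

Answer: 4 steps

x: 1,3,5,7
w: -1,-1,-1,-1
y: 0,2,4,6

steps = 4; useful = 16; efficiency = 16/16 = 1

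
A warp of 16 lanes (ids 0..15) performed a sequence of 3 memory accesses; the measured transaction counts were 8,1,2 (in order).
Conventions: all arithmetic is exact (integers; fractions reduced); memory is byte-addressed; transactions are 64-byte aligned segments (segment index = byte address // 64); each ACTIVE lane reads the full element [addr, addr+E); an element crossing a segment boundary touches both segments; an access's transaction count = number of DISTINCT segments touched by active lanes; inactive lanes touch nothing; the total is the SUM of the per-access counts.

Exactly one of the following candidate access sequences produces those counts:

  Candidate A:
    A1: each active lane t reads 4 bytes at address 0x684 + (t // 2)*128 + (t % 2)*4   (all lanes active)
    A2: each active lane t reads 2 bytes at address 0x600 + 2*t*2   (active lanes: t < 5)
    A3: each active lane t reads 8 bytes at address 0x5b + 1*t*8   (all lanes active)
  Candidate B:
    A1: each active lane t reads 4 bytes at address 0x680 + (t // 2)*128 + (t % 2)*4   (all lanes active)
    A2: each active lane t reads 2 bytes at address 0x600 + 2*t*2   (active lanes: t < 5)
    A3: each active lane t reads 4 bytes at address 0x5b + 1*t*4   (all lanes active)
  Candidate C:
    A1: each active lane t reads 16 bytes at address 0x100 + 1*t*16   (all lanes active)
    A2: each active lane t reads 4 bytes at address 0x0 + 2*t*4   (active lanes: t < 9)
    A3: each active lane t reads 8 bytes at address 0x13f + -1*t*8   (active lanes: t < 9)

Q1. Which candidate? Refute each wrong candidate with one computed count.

A: A3 gives 3 transactions, not 2
C: A1 gives 4 transactions, not 8
B: all counts match (8,1,2)

Answer: B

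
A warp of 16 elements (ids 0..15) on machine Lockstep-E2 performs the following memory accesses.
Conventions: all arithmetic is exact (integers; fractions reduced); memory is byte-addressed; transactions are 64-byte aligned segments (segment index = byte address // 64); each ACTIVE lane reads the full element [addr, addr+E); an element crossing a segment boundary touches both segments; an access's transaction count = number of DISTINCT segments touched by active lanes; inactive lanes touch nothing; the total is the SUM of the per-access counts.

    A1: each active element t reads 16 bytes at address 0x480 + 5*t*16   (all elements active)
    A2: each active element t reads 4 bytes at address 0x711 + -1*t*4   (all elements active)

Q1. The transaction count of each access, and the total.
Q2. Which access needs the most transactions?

A1: 16 transactions
A2: 2 transactions

Answer: 16,2; total 18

Answer: A1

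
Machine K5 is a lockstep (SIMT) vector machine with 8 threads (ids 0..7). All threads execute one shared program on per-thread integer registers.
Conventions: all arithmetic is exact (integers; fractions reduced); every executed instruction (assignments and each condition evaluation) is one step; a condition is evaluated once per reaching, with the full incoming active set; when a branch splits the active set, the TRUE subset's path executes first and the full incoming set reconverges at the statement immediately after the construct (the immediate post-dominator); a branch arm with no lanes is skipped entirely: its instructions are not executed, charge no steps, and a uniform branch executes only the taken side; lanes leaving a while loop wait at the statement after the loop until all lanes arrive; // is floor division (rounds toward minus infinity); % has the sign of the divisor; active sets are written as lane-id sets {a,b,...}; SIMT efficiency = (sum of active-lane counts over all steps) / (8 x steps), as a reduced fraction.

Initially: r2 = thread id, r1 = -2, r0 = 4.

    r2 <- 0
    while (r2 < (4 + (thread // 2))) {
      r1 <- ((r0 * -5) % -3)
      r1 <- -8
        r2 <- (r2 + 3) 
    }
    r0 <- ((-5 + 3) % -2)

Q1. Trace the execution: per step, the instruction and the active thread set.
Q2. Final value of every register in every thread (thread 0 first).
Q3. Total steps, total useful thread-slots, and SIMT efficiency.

step 0: r2 <- 0                      {0,1,2,3,4,5,6,7}
step 1: eval (r2 < (4 + (thread // 2))) {0,1,2,3,4,5,6,7}
step 2: r1 <- ((r0 * -5) % -3)       {0,1,2,3,4,5,6,7}
step 3: r1 <- -8                     {0,1,2,3,4,5,6,7}
step 4: r2 <- (r2 + 3)               {0,1,2,3,4,5,6,7}
step 5: eval (r2 < (4 + (thread // 2))) {0,1,2,3,4,5,6,7}
step 6: r1 <- ((r0 * -5) % -3)       {0,1,2,3,4,5,6,7}
step 7: r1 <- -8                     {0,1,2,3,4,5,6,7}
step 8: r2 <- (r2 + 3)               {0,1,2,3,4,5,6,7}
step 9: eval (r2 < (4 + (thread // 2))) {0,1,2,3,4,5,6,7}
step 10: r1 <- ((r0 * -5) % -3)       {6,7}
step 11: r1 <- -8                     {6,7}
step 12: r2 <- (r2 + 3)               {6,7}
step 13: eval (r2 < (4 + (thread // 2))) {6,7}
step 14: r0 <- ((-5 + 3) % -2)        {0,1,2,3,4,5,6,7}

Answer: 15 steps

r2: 6,6,6,6,6,6,9,9
r1: -8,-8,-8,-8,-8,-8,-8,-8
r0: 0,0,0,0,0,0,0,0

steps = 15; useful = 96; efficiency = 96/120 = 4/5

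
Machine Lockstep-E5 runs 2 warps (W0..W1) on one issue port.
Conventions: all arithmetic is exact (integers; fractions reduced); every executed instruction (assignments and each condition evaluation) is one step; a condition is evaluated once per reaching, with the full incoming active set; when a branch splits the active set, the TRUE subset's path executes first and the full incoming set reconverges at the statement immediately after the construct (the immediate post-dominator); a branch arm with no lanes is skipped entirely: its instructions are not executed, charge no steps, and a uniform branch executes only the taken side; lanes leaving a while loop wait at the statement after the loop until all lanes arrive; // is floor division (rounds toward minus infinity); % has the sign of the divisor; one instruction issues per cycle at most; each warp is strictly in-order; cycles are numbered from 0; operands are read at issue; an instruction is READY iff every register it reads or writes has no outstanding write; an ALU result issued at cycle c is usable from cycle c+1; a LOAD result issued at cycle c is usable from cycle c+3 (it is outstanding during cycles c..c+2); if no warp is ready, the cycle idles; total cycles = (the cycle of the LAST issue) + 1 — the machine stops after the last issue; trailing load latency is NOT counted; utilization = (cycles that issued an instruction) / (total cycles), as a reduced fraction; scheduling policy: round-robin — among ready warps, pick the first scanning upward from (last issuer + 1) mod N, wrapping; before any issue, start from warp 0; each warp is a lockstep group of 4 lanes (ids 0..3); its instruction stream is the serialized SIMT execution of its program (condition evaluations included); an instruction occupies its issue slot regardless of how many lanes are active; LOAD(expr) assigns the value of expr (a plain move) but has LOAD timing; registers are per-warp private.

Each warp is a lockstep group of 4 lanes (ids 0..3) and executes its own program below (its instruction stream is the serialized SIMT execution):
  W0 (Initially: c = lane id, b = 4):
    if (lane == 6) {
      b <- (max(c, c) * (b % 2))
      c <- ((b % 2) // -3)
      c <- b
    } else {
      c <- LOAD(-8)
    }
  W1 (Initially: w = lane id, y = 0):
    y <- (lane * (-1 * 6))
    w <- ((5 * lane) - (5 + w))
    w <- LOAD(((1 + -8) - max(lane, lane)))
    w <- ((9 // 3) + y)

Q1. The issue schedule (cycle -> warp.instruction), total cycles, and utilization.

cycle 0: W0.I0
cycle 1: W1.I0
cycle 2: W0.I1
cycle 3: W1.I1
cycle 4: W1.I2
cycle 5: idle
cycle 6: idle
cycle 7: W1.I3

Answer: 8 cycles, utilization 3/4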